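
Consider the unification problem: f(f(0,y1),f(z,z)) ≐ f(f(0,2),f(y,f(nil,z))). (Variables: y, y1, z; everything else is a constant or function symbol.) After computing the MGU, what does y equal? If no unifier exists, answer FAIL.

FAIL

Decompose f/2: f(0,y1) ≐ f(0,2),  f(z,z) ≐ f(y,f(nil,z)).
Decompose f/2: 0 ≐ 0,  y1 ≐ 2.
Delete trivial equation 0 ≐ 0.
Bind y1 := 2; no other remaining equation mentions y1.
Decompose f/2: z ≐ y,  z ≐ f(nil,z).
Bind z := y; substituting into the remaining equation gives: y ≐ f(nil,y).
Occurs check fails: y occurs in f(nil,y); the equation y ≐ f(nil,y) has no finite solution.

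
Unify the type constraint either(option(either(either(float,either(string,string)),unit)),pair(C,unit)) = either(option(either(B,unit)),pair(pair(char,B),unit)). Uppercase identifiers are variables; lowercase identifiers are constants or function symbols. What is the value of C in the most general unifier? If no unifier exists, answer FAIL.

Decompose either/2: option(either(either(float,either(string,string)),unit)) = option(either(B,unit)),  pair(C,unit) = pair(pair(char,B),unit).
Decompose option/1: either(either(float,either(string,string)),unit) = either(B,unit).
Decompose either/2: either(float,either(string,string)) = B,  unit = unit.
Bind B := either(float,either(string,string)); substituting into the one remaining equation that mentions B gives: pair(C,unit) = pair(pair(char,either(float,either(string,string))),unit).
Delete trivial equation unit = unit.
Decompose pair/2: C = pair(char,either(float,either(string,string))),  unit = unit.
Bind C := pair(char,either(float,either(string,string))); no other remaining equation mentions C.
Delete trivial equation unit = unit.
MGU = { B ↦ either(float,either(string,string)), C ↦ pair(char,either(float,either(string,string))) }, so C ↦ pair(char,either(float,either(string,string))).

pair(char,either(float,either(string,string)))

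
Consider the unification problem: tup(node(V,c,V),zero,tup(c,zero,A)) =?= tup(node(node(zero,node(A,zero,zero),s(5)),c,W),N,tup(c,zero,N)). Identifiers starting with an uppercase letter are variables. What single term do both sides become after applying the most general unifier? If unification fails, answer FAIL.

Decompose tup/3: node(V,c,V) =?= node(node(zero,node(A,zero,zero),s(5)),c,W),  zero =?= N,  tup(c,zero,A) =?= tup(c,zero,N).
Decompose node/3: V =?= node(zero,node(A,zero,zero),s(5)),  c =?= c,  V =?= W.
Bind V := node(zero,node(A,zero,zero),s(5)); substituting into the one remaining equation that mentions V gives: node(zero,node(A,zero,zero),s(5)) =?= W.
Delete trivial equation c =?= c.
Bind W := node(zero,node(A,zero,zero),s(5)); no other remaining equation mentions W.
Bind N := zero; substituting into the remaining equation gives: tup(c,zero,A) =?= tup(c,zero,zero).
Decompose tup/3: c =?= c,  zero =?= zero,  A =?= zero.
Delete trivial equation c =?= c.
Delete trivial equation zero =?= zero.
Bind A := zero. Substituting into the earlier bindings gives V := node(zero,node(zero,zero,zero),s(5)), W := node(zero,node(zero,zero,zero),s(5)).
Applying the MGU to either side gives tup(node(node(zero,node(zero,zero,zero),s(5)),c,node(zero,node(zero,zero,zero),s(5))),zero,tup(c,zero,zero)).

tup(node(node(zero,node(zero,zero,zero),s(5)),c,node(zero,node(zero,zero,zero),s(5))),zero,tup(c,zero,zero))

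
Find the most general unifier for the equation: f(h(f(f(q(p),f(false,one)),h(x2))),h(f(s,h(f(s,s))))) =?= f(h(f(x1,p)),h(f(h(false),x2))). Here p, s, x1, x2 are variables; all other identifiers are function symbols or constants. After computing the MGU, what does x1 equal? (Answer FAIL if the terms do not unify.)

Decompose f/2: h(f(f(q(p),f(false,one)),h(x2))) =?= h(f(x1,p)),  h(f(s,h(f(s,s)))) =?= h(f(h(false),x2)).
Decompose h/1: f(f(q(p),f(false,one)),h(x2)) =?= f(x1,p).
Decompose f/2: f(q(p),f(false,one)) =?= x1,  h(x2) =?= p.
Bind x1 := f(q(p),f(false,one)); no other remaining equation mentions x1.
Bind p := h(x2); no other remaining equation mentions p. Substituting into the earlier binding gives x1 := f(q(h(x2)),f(false,one)).
Decompose h/1: f(s,h(f(s,s))) =?= f(h(false),x2).
Decompose f/2: s =?= h(false),  h(f(s,s)) =?= x2.
Bind s := h(false); substituting into the remaining equation gives: h(f(h(false),h(false))) =?= x2.
Bind x2 := h(f(h(false),h(false))). Substituting into the earlier bindings gives x1 := f(q(h(h(f(h(false),h(false))))),f(false,one)), p := h(h(f(h(false),h(false)))).
MGU = { x1 := f(q(h(h(f(h(false),h(false))))),f(false,one)), p := h(h(f(h(false),h(false)))), s := h(false), x2 := h(f(h(false),h(false))) }, so x1 := f(q(h(h(f(h(false),h(false))))),f(false,one)).

f(q(h(h(f(h(false),h(false))))),f(false,one))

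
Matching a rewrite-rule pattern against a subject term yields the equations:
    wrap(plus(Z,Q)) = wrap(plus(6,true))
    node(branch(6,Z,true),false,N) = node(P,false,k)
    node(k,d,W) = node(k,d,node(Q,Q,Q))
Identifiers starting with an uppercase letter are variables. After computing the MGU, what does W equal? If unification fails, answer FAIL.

node(true,true,true)

Decompose wrap/1: plus(Z,Q) = plus(6,true).
Decompose plus/2: Z = 6,  Q = true.
Bind Z := 6; substituting into the one remaining equation that mentions Z gives: node(branch(6,6,true),false,N) = node(P,false,k).
Bind Q := true; substituting into the one remaining equation that mentions Q gives: node(k,d,W) = node(k,d,node(true,true,true)).
Decompose node/3: branch(6,6,true) = P,  false = false,  N = k.
Bind P := branch(6,6,true); no other remaining equation mentions P.
Delete trivial equation false = false.
Bind N := k; no other remaining equation mentions N.
Decompose node/3: k = k,  d = d,  W = node(true,true,true).
Delete trivial equation k = k.
Delete trivial equation d = d.
Bind W := node(true,true,true).
MGU = { Z ↦ 6, Q ↦ true, P ↦ branch(6,6,true), N ↦ k, W ↦ node(true,true,true) }, so W ↦ node(true,true,true).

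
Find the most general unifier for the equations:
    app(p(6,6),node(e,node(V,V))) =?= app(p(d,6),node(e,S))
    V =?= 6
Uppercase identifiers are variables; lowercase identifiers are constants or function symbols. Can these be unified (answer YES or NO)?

NO

Decompose app/2: p(6,6) =?= p(d,6),  node(e,node(V,V)) =?= node(e,S).
Decompose p/2: 6 =?= d,  6 =?= 6.
Clash: constants 6 and d differ; no unifier exists.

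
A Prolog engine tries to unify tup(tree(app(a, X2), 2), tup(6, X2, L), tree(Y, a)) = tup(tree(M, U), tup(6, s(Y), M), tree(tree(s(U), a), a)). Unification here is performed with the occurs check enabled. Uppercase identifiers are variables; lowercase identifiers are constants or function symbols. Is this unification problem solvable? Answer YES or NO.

Decompose tup/3: tree(app(a, X2), 2) = tree(M, U),  tup(6, X2, L) = tup(6, s(Y), M),  tree(Y, a) = tree(tree(s(U), a), a).
Decompose tree/2: app(a, X2) = M,  2 = U.
Bind M := app(a, X2); substituting into the one remaining equation that mentions M gives: tup(6, X2, L) = tup(6, s(Y), app(a, X2)).
Bind U := 2; substituting into the one remaining equation that mentions U gives: tree(Y, a) = tree(tree(s(2), a), a).
Decompose tup/3: 6 = 6,  X2 = s(Y),  L = app(a, X2).
Delete trivial equation 6 = 6.
Bind X2 := s(Y); substituting into the one remaining equation that mentions X2 gives: L = app(a, s(Y)). Substituting into the earlier binding gives M := app(a, s(Y)).
Bind L := app(a, s(Y)); no other remaining equation mentions L.
Decompose tree/2: Y = tree(s(2), a),  a = a.
Bind Y := tree(s(2), a); no other remaining equation mentions Y. Substituting into the earlier bindings gives M := app(a, s(tree(s(2), a))), X2 := s(tree(s(2), a)), L := app(a, s(tree(s(2), a))).
Delete trivial equation a = a.
No equations remain and no clash or occurs-check failure arose, so a unifier exists.

YES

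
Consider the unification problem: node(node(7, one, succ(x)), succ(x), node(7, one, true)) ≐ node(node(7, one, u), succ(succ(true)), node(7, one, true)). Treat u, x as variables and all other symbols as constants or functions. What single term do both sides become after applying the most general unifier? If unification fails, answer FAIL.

node(node(7, one, succ(succ(true))), succ(succ(true)), node(7, one, true))

Decompose node/3: node(7, one, succ(x)) ≐ node(7, one, u),  succ(x) ≐ succ(succ(true)),  node(7, one, true) ≐ node(7, one, true).
Decompose node/3: 7 ≐ 7,  one ≐ one,  succ(x) ≐ u.
Delete trivial equation 7 ≐ 7.
Delete trivial equation one ≐ one.
Bind u := succ(x); no other remaining equation mentions u.
Decompose succ/1: x ≐ succ(true).
Bind x := succ(true); no other remaining equation mentions x. Substituting into the earlier binding gives u := succ(succ(true)).
Delete trivial equation node(7, one, true) ≐ node(7, one, true).
Applying the MGU to either side gives node(node(7, one, succ(succ(true))), succ(succ(true)), node(7, one, true)).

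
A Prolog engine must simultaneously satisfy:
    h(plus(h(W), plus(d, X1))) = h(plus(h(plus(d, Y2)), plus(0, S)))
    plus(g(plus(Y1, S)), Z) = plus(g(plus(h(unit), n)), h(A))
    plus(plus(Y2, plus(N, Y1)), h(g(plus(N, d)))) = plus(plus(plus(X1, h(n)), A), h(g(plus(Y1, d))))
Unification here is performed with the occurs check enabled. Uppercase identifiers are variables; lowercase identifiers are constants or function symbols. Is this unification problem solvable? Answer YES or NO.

NO

Decompose h/1: plus(h(W), plus(d, X1)) = plus(h(plus(d, Y2)), plus(0, S)).
Decompose plus/2: h(W) = h(plus(d, Y2)),  plus(d, X1) = plus(0, S).
Decompose h/1: W = plus(d, Y2).
Bind W := plus(d, Y2); no other remaining equation mentions W.
Decompose plus/2: d = 0,  X1 = S.
Clash: constants d and 0 differ; no unifier exists.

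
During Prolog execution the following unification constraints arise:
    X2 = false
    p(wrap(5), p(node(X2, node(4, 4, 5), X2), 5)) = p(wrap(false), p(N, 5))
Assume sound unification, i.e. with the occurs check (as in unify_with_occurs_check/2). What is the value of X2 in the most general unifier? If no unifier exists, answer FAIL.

FAIL

Bind X2 := false; substituting into the remaining equation gives: p(wrap(5), p(node(false, node(4, 4, 5), false), 5)) = p(wrap(false), p(N, 5)).
Decompose p/2: wrap(5) = wrap(false),  p(node(false, node(4, 4, 5), false), 5) = p(N, 5).
Decompose wrap/1: 5 = false.
Clash: constants 5 and false differ; no unifier exists.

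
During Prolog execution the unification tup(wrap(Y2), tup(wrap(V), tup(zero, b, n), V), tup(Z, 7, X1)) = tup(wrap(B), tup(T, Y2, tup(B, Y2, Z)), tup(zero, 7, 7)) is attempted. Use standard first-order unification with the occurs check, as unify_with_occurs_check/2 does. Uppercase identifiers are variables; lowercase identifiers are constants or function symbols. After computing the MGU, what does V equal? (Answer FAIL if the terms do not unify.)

tup(tup(zero, b, n), tup(zero, b, n), zero)

Decompose tup/3: wrap(Y2) = wrap(B),  tup(wrap(V), tup(zero, b, n), V) = tup(T, Y2, tup(B, Y2, Z)),  tup(Z, 7, X1) = tup(zero, 7, 7).
Decompose wrap/1: Y2 = B.
Bind Y2 := B; substituting into the one remaining equation that mentions Y2 gives: tup(wrap(V), tup(zero, b, n), V) = tup(T, B, tup(B, B, Z)).
Decompose tup/3: wrap(V) = T,  tup(zero, b, n) = B,  V = tup(B, B, Z).
Bind T := wrap(V); no other remaining equation mentions T.
Bind B := tup(zero, b, n); substituting into the one remaining equation that mentions B gives: V = tup(tup(zero, b, n), tup(zero, b, n), Z). Substituting into the earlier binding gives Y2 := tup(zero, b, n).
Bind V := tup(tup(zero, b, n), tup(zero, b, n), Z); no other remaining equation mentions V. Substituting into the earlier binding gives T := wrap(tup(tup(zero, b, n), tup(zero, b, n), Z)).
Decompose tup/3: Z = zero,  7 = 7,  X1 = 7.
Bind Z := zero; no other remaining equation mentions Z. Substituting into the earlier bindings gives T := wrap(tup(tup(zero, b, n), tup(zero, b, n), zero)), V := tup(tup(zero, b, n), tup(zero, b, n), zero).
Delete trivial equation 7 = 7.
Bind X1 := 7.
MGU = { Y2 -> tup(zero, b, n), T -> wrap(tup(tup(zero, b, n), tup(zero, b, n), zero)), B -> tup(zero, b, n), V -> tup(tup(zero, b, n), tup(zero, b, n), zero), Z -> zero, X1 -> 7 }, so V -> tup(tup(zero, b, n), tup(zero, b, n), zero).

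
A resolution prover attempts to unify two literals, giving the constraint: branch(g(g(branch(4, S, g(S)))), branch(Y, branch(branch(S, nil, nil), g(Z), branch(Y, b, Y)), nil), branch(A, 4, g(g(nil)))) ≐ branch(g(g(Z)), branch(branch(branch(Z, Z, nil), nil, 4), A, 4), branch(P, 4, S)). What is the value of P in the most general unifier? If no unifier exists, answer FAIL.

FAIL

Decompose branch/3: g(g(branch(4, S, g(S)))) ≐ g(g(Z)),  branch(Y, branch(branch(S, nil, nil), g(Z), branch(Y, b, Y)), nil) ≐ branch(branch(branch(Z, Z, nil), nil, 4), A, 4),  branch(A, 4, g(g(nil))) ≐ branch(P, 4, S).
Decompose g/1: g(branch(4, S, g(S))) ≐ g(Z).
Decompose g/1: branch(4, S, g(S)) ≐ Z.
Bind Z := branch(4, S, g(S)); substituting into the one remaining equation that mentions Z gives: branch(Y, branch(branch(S, nil, nil), g(branch(4, S, g(S))), branch(Y, b, Y)), nil) ≐ branch(branch(branch(branch(4, S, g(S)), branch(4, S, g(S)), nil), nil, 4), A, 4).
Decompose branch/3: Y ≐ branch(branch(branch(4, S, g(S)), branch(4, S, g(S)), nil), nil, 4),  branch(branch(S, nil, nil), g(branch(4, S, g(S))), branch(Y, b, Y)) ≐ A,  nil ≐ 4.
Bind Y := branch(branch(branch(4, S, g(S)), branch(4, S, g(S)), nil), nil, 4); substituting into the one remaining equation that mentions Y gives: branch(branch(S, nil, nil), g(branch(4, S, g(S))), branch(branch(branch(branch(4, S, g(S)), branch(4, S, g(S)), nil), nil, 4), b, branch(branch(branch(4, S, g(S)), branch(4, S, g(S)), nil), nil, 4))) ≐ A.
Bind A := branch(branch(S, nil, nil), g(branch(4, S, g(S))), branch(branch(branch(branch(4, S, g(S)), branch(4, S, g(S)), nil), nil, 4), b, branch(branch(branch(4, S, g(S)), branch(4, S, g(S)), nil), nil, 4))); substituting into the one remaining equation that mentions A gives: branch(branch(branch(S, nil, nil), g(branch(4, S, g(S))), branch(branch(branch(branch(4, S, g(S)), branch(4, S, g(S)), nil), nil, 4), b, branch(branch(branch(4, S, g(S)), branch(4, S, g(S)), nil), nil, 4))), 4, g(g(nil))) ≐ branch(P, 4, S).
Clash: constants nil and 4 differ; no unifier exists.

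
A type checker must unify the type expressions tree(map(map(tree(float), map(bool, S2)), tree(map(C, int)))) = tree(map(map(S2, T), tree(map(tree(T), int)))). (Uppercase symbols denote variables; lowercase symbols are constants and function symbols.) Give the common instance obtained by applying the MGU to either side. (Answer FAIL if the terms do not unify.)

Decompose tree/1: map(map(tree(float), map(bool, S2)), tree(map(C, int))) = map(map(S2, T), tree(map(tree(T), int))).
Decompose map/2: map(tree(float), map(bool, S2)) = map(S2, T),  tree(map(C, int)) = tree(map(tree(T), int)).
Decompose map/2: tree(float) = S2,  map(bool, S2) = T.
Bind S2 := tree(float); substituting into the one remaining equation that mentions S2 gives: map(bool, tree(float)) = T.
Bind T := map(bool, tree(float)); substituting into the remaining equation gives: tree(map(C, int)) = tree(map(tree(map(bool, tree(float))), int)).
Decompose tree/1: map(C, int) = map(tree(map(bool, tree(float))), int).
Decompose map/2: C = tree(map(bool, tree(float))),  int = int.
Bind C := tree(map(bool, tree(float))); no other remaining equation mentions C.
Delete trivial equation int = int.
Applying the MGU to either side gives tree(map(map(tree(float), map(bool, tree(float))), tree(map(tree(map(bool, tree(float))), int)))).

tree(map(map(tree(float), map(bool, tree(float))), tree(map(tree(map(bool, tree(float))), int))))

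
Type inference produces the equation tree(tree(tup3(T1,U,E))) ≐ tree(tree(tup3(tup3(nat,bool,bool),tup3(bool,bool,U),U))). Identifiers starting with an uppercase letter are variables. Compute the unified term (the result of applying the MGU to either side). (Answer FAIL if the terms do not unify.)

Decompose tree/1: tree(tup3(T1,U,E)) ≐ tree(tup3(tup3(nat,bool,bool),tup3(bool,bool,U),U)).
Decompose tree/1: tup3(T1,U,E) ≐ tup3(tup3(nat,bool,bool),tup3(bool,bool,U),U).
Decompose tup3/3: T1 ≐ tup3(nat,bool,bool),  U ≐ tup3(bool,bool,U),  E ≐ U.
Bind T1 := tup3(nat,bool,bool); no other remaining equation mentions T1.
Occurs check fails: U occurs in tup3(bool,bool,U); the equation U ≐ tup3(bool,bool,U) has no finite solution.

FAIL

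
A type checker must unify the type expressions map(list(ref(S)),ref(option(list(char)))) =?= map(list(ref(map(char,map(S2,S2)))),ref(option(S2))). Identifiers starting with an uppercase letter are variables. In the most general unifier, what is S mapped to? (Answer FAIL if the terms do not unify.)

map(char,map(list(char),list(char)))

Decompose map/2: list(ref(S)) =?= list(ref(map(char,map(S2,S2)))),  ref(option(list(char))) =?= ref(option(S2)).
Decompose list/1: ref(S) =?= ref(map(char,map(S2,S2))).
Decompose ref/1: S =?= map(char,map(S2,S2)).
Bind S := map(char,map(S2,S2)); no other remaining equation mentions S.
Decompose ref/1: option(list(char)) =?= option(S2).
Decompose option/1: list(char) =?= S2.
Bind S2 := list(char). Substituting into the earlier binding gives S := map(char,map(list(char),list(char))).
MGU = { S ↦ map(char,map(list(char),list(char))), S2 ↦ list(char) }, so S ↦ map(char,map(list(char),list(char))).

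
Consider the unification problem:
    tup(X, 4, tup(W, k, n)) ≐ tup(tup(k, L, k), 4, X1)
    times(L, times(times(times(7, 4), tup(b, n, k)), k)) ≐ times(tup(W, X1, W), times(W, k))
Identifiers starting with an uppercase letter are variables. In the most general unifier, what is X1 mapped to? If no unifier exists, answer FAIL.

tup(times(times(7, 4), tup(b, n, k)), k, n)

Decompose tup/3: X ≐ tup(k, L, k),  4 ≐ 4,  tup(W, k, n) ≐ X1.
Bind X := tup(k, L, k); no other remaining equation mentions X.
Delete trivial equation 4 ≐ 4.
Bind X1 := tup(W, k, n); substituting into the remaining equation gives: times(L, times(times(times(7, 4), tup(b, n, k)), k)) ≐ times(tup(W, tup(W, k, n), W), times(W, k)).
Decompose times/2: L ≐ tup(W, tup(W, k, n), W),  times(times(times(7, 4), tup(b, n, k)), k) ≐ times(W, k).
Bind L := tup(W, tup(W, k, n), W); no other remaining equation mentions L. Substituting into the earlier binding gives X := tup(k, tup(W, tup(W, k, n), W), k).
Decompose times/2: times(times(7, 4), tup(b, n, k)) ≐ W,  k ≐ k.
Bind W := times(times(7, 4), tup(b, n, k)); no other remaining equation mentions W. Substituting into the earlier bindings gives X := tup(k, tup(times(times(7, 4), tup(b, n, k)), tup(times(times(7, 4), tup(b, n, k)), k, n), times(times(7, 4), tup(b, n, k))), k), X1 := tup(times(times(7, 4), tup(b, n, k)), k, n), L := tup(times(times(7, 4), tup(b, n, k)), tup(times(times(7, 4), tup(b, n, k)), k, n), times(times(7, 4), tup(b, n, k))).
Delete trivial equation k ≐ k.
MGU = { X := tup(k, tup(times(times(7, 4), tup(b, n, k)), tup(times(times(7, 4), tup(b, n, k)), k, n), times(times(7, 4), tup(b, n, k))), k), X1 := tup(times(times(7, 4), tup(b, n, k)), k, n), L := tup(times(times(7, 4), tup(b, n, k)), tup(times(times(7, 4), tup(b, n, k)), k, n), times(times(7, 4), tup(b, n, k))), W := times(times(7, 4), tup(b, n, k)) }, so X1 := tup(times(times(7, 4), tup(b, n, k)), k, n).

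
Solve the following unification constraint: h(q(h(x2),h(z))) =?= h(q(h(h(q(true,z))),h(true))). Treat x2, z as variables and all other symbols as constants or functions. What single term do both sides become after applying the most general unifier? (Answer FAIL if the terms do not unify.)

h(q(h(h(q(true,true))),h(true)))

Decompose h/1: q(h(x2),h(z)) =?= q(h(h(q(true,z))),h(true)).
Decompose q/2: h(x2) =?= h(h(q(true,z))),  h(z) =?= h(true).
Decompose h/1: x2 =?= h(q(true,z)).
Bind x2 := h(q(true,z)); no other remaining equation mentions x2.
Decompose h/1: z =?= true.
Bind z := true. Substituting into the earlier binding gives x2 := h(q(true,true)).
Applying the MGU to either side gives h(q(h(h(q(true,true))),h(true))).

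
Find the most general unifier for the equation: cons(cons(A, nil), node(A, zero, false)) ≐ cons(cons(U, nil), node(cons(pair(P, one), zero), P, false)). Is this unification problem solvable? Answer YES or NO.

YES

Decompose cons/2: cons(A, nil) ≐ cons(U, nil),  node(A, zero, false) ≐ node(cons(pair(P, one), zero), P, false).
Decompose cons/2: A ≐ U,  nil ≐ nil.
Bind A := U; substituting into the one remaining equation that mentions A gives: node(U, zero, false) ≐ node(cons(pair(P, one), zero), P, false).
Delete trivial equation nil ≐ nil.
Decompose node/3: U ≐ cons(pair(P, one), zero),  zero ≐ P,  false ≐ false.
Bind U := cons(pair(P, one), zero); no other remaining equation mentions U. Substituting into the earlier binding gives A := cons(pair(P, one), zero).
Bind P := zero; no other remaining equation mentions P. Substituting into the earlier bindings gives A := cons(pair(zero, one), zero), U := cons(pair(zero, one), zero).
Delete trivial equation false ≐ false.
No equations remain and no clash or occurs-check failure arose, so a unifier exists.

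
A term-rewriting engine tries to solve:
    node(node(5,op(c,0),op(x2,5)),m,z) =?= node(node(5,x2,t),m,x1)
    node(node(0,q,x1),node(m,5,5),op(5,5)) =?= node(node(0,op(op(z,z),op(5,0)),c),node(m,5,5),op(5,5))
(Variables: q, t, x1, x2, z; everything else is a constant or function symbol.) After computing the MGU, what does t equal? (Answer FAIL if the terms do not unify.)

Decompose node/3: node(5,op(c,0),op(x2,5)) =?= node(5,x2,t),  m =?= m,  z =?= x1.
Decompose node/3: 5 =?= 5,  op(c,0) =?= x2,  op(x2,5) =?= t.
Delete trivial equation 5 =?= 5.
Bind x2 := op(c,0); substituting into the one remaining equation that mentions x2 gives: op(op(c,0),5) =?= t.
Bind t := op(op(c,0),5); no other remaining equation mentions t.
Delete trivial equation m =?= m.
Bind z := x1; substituting into the remaining equation gives: node(node(0,q,x1),node(m,5,5),op(5,5)) =?= node(node(0,op(op(x1,x1),op(5,0)),c),node(m,5,5),op(5,5)).
Decompose node/3: node(0,q,x1) =?= node(0,op(op(x1,x1),op(5,0)),c),  node(m,5,5) =?= node(m,5,5),  op(5,5) =?= op(5,5).
Decompose node/3: 0 =?= 0,  q =?= op(op(x1,x1),op(5,0)),  x1 =?= c.
Delete trivial equation 0 =?= 0.
Bind q := op(op(x1,x1),op(5,0)); no other remaining equation mentions q.
Bind x1 := c; no other remaining equation mentions x1. Substituting into the earlier bindings gives z := c, q := op(op(c,c),op(5,0)).
Delete trivial equation node(m,5,5) =?= node(m,5,5).
Delete trivial equation op(5,5) =?= op(5,5).
MGU = { x2 := op(c,0), t := op(op(c,0),5), z := c, q := op(op(c,c),op(5,0)), x1 := c }, so t := op(op(c,0),5).

op(op(c,0),5)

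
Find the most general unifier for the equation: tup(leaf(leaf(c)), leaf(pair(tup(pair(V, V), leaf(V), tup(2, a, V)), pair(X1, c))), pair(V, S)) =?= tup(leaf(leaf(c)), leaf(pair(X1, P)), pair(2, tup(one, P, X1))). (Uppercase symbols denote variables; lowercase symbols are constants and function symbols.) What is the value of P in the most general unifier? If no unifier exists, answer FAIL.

Decompose tup/3: leaf(leaf(c)) =?= leaf(leaf(c)),  leaf(pair(tup(pair(V, V), leaf(V), tup(2, a, V)), pair(X1, c))) =?= leaf(pair(X1, P)),  pair(V, S) =?= pair(2, tup(one, P, X1)).
Delete trivial equation leaf(leaf(c)) =?= leaf(leaf(c)).
Decompose leaf/1: pair(tup(pair(V, V), leaf(V), tup(2, a, V)), pair(X1, c)) =?= pair(X1, P).
Decompose pair/2: tup(pair(V, V), leaf(V), tup(2, a, V)) =?= X1,  pair(X1, c) =?= P.
Bind X1 := tup(pair(V, V), leaf(V), tup(2, a, V)); substituting into the remaining equations gives: pair(tup(pair(V, V), leaf(V), tup(2, a, V)), c) =?= P,  pair(V, S) =?= pair(2, tup(one, P, tup(pair(V, V), leaf(V), tup(2, a, V)))).
Bind P := pair(tup(pair(V, V), leaf(V), tup(2, a, V)), c); substituting into the remaining equation gives: pair(V, S) =?= pair(2, tup(one, pair(tup(pair(V, V), leaf(V), tup(2, a, V)), c), tup(pair(V, V), leaf(V), tup(2, a, V)))).
Decompose pair/2: V =?= 2,  S =?= tup(one, pair(tup(pair(V, V), leaf(V), tup(2, a, V)), c), tup(pair(V, V), leaf(V), tup(2, a, V))).
Bind V := 2; substituting into the remaining equation gives: S =?= tup(one, pair(tup(pair(2, 2), leaf(2), tup(2, a, 2)), c), tup(pair(2, 2), leaf(2), tup(2, a, 2))). Substituting into the earlier bindings gives X1 := tup(pair(2, 2), leaf(2), tup(2, a, 2)), P := pair(tup(pair(2, 2), leaf(2), tup(2, a, 2)), c).
Bind S := tup(one, pair(tup(pair(2, 2), leaf(2), tup(2, a, 2)), c), tup(pair(2, 2), leaf(2), tup(2, a, 2))).
MGU = { X1 ↦ tup(pair(2, 2), leaf(2), tup(2, a, 2)), P ↦ pair(tup(pair(2, 2), leaf(2), tup(2, a, 2)), c), V ↦ 2, S ↦ tup(one, pair(tup(pair(2, 2), leaf(2), tup(2, a, 2)), c), tup(pair(2, 2), leaf(2), tup(2, a, 2))) }, so P ↦ pair(tup(pair(2, 2), leaf(2), tup(2, a, 2)), c).

pair(tup(pair(2, 2), leaf(2), tup(2, a, 2)), c)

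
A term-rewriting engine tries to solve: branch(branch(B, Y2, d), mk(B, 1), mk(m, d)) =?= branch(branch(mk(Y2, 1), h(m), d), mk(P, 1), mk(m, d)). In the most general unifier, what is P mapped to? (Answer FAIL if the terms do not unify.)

Decompose branch/3: branch(B, Y2, d) =?= branch(mk(Y2, 1), h(m), d),  mk(B, 1) =?= mk(P, 1),  mk(m, d) =?= mk(m, d).
Decompose branch/3: B =?= mk(Y2, 1),  Y2 =?= h(m),  d =?= d.
Bind B := mk(Y2, 1); substituting into the one remaining equation that mentions B gives: mk(mk(Y2, 1), 1) =?= mk(P, 1).
Bind Y2 := h(m); substituting into the one remaining equation that mentions Y2 gives: mk(mk(h(m), 1), 1) =?= mk(P, 1). Substituting into the earlier binding gives B := mk(h(m), 1).
Delete trivial equation d =?= d.
Decompose mk/2: mk(h(m), 1) =?= P,  1 =?= 1.
Bind P := mk(h(m), 1); no other remaining equation mentions P.
Delete trivial equation 1 =?= 1.
Delete trivial equation mk(m, d) =?= mk(m, d).
MGU = { B := mk(h(m), 1), Y2 := h(m), P := mk(h(m), 1) }, so P := mk(h(m), 1).

mk(h(m), 1)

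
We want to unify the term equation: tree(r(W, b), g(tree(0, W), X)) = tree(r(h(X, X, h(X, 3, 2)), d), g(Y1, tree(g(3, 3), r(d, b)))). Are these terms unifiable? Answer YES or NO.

NO

Decompose tree/2: r(W, b) = r(h(X, X, h(X, 3, 2)), d),  g(tree(0, W), X) = g(Y1, tree(g(3, 3), r(d, b))).
Decompose r/2: W = h(X, X, h(X, 3, 2)),  b = d.
Bind W := h(X, X, h(X, 3, 2)); substituting into the one remaining equation that mentions W gives: g(tree(0, h(X, X, h(X, 3, 2))), X) = g(Y1, tree(g(3, 3), r(d, b))).
Clash: constants b and d differ; no unifier exists.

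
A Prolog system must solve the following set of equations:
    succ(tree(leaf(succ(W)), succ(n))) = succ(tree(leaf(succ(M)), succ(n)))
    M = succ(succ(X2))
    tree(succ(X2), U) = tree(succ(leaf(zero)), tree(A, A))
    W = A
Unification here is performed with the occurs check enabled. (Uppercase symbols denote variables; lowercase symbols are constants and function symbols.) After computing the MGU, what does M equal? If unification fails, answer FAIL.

succ(succ(leaf(zero)))

Decompose succ/1: tree(leaf(succ(W)), succ(n)) = tree(leaf(succ(M)), succ(n)).
Decompose tree/2: leaf(succ(W)) = leaf(succ(M)),  succ(n) = succ(n).
Decompose leaf/1: succ(W) = succ(M).
Decompose succ/1: W = M.
Bind W := M; substituting into the one remaining equation that mentions W gives: M = A.
Delete trivial equation succ(n) = succ(n).
Bind M := succ(succ(X2)); substituting into the one remaining equation that mentions M gives: succ(succ(X2)) = A. Substituting into the earlier binding gives W := succ(succ(X2)).
Decompose tree/2: succ(X2) = succ(leaf(zero)),  U = tree(A, A).
Decompose succ/1: X2 = leaf(zero).
Bind X2 := leaf(zero); substituting into the one remaining equation that mentions X2 gives: succ(succ(leaf(zero))) = A. Substituting into the earlier bindings gives W := succ(succ(leaf(zero))), M := succ(succ(leaf(zero))).
Bind U := tree(A, A); no other remaining equation mentions U.
Bind A := succ(succ(leaf(zero))). Substituting into the earlier binding gives U := tree(succ(succ(leaf(zero))), succ(succ(leaf(zero)))).
MGU = { W ↦ succ(succ(leaf(zero))), M ↦ succ(succ(leaf(zero))), X2 ↦ leaf(zero), U ↦ tree(succ(succ(leaf(zero))), succ(succ(leaf(zero)))), A ↦ succ(succ(leaf(zero))) }, so M ↦ succ(succ(leaf(zero))).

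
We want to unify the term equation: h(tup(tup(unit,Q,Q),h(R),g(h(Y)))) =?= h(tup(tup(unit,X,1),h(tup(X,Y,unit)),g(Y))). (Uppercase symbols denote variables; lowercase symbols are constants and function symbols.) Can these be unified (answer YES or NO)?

Decompose h/1: tup(tup(unit,Q,Q),h(R),g(h(Y))) =?= tup(tup(unit,X,1),h(tup(X,Y,unit)),g(Y)).
Decompose tup/3: tup(unit,Q,Q) =?= tup(unit,X,1),  h(R) =?= h(tup(X,Y,unit)),  g(h(Y)) =?= g(Y).
Decompose tup/3: unit =?= unit,  Q =?= X,  Q =?= 1.
Delete trivial equation unit =?= unit.
Bind Q := X; substituting into the one remaining equation that mentions Q gives: X =?= 1.
Bind X := 1; substituting into the one remaining equation that mentions X gives: h(R) =?= h(tup(1,Y,unit)). Substituting into the earlier binding gives Q := 1.
Decompose h/1: R =?= tup(1,Y,unit).
Bind R := tup(1,Y,unit); no other remaining equation mentions R.
Decompose g/1: h(Y) =?= Y.
Occurs check fails: Y occurs in h(Y); the equation Y =?= h(Y) has no finite solution.

NO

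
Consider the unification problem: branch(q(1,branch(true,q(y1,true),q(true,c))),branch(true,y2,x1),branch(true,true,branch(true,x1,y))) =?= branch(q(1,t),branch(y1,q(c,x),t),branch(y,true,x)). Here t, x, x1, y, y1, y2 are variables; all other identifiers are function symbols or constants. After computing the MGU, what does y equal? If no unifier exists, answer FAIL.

true

Decompose branch/3: q(1,branch(true,q(y1,true),q(true,c))) =?= q(1,t),  branch(true,y2,x1) =?= branch(y1,q(c,x),t),  branch(true,true,branch(true,x1,y)) =?= branch(y,true,x).
Decompose q/2: 1 =?= 1,  branch(true,q(y1,true),q(true,c)) =?= t.
Delete trivial equation 1 =?= 1.
Bind t := branch(true,q(y1,true),q(true,c)); substituting into the one remaining equation that mentions t gives: branch(true,y2,x1) =?= branch(y1,q(c,x),branch(true,q(y1,true),q(true,c))).
Decompose branch/3: true =?= y1,  y2 =?= q(c,x),  x1 =?= branch(true,q(y1,true),q(true,c)).
Bind y1 := true; substituting into the one remaining equation that mentions y1 gives: x1 =?= branch(true,q(true,true),q(true,c)). Substituting into the earlier binding gives t := branch(true,q(true,true),q(true,c)).
Bind y2 := q(c,x); no other remaining equation mentions y2.
Bind x1 := branch(true,q(true,true),q(true,c)); substituting into the remaining equation gives: branch(true,true,branch(true,branch(true,q(true,true),q(true,c)),y)) =?= branch(y,true,x).
Decompose branch/3: true =?= y,  true =?= true,  branch(true,branch(true,q(true,true),q(true,c)),y) =?= x.
Bind y := true; substituting into the one remaining equation that mentions y gives: branch(true,branch(true,q(true,true),q(true,c)),true) =?= x.
Delete trivial equation true =?= true.
Bind x := branch(true,branch(true,q(true,true),q(true,c)),true). Substituting into the earlier binding gives y2 := q(c,branch(true,branch(true,q(true,true),q(true,c)),true)).
MGU = { t := branch(true,q(true,true),q(true,c)), y1 := true, y2 := q(c,branch(true,branch(true,q(true,true),q(true,c)),true)), x1 := branch(true,q(true,true),q(true,c)), y := true, x := branch(true,branch(true,q(true,true),q(true,c)),true) }, so y := true.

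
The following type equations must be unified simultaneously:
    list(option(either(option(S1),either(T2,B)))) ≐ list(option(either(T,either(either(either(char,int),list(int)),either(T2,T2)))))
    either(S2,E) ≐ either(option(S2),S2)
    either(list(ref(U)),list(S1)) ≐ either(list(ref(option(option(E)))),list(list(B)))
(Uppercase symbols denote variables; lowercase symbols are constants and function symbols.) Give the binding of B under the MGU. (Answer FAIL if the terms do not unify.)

FAIL

Decompose list/1: option(either(option(S1),either(T2,B))) ≐ option(either(T,either(either(either(char,int),list(int)),either(T2,T2)))).
Decompose option/1: either(option(S1),either(T2,B)) ≐ either(T,either(either(either(char,int),list(int)),either(T2,T2))).
Decompose either/2: option(S1) ≐ T,  either(T2,B) ≐ either(either(either(char,int),list(int)),either(T2,T2)).
Bind T := option(S1); no other remaining equation mentions T.
Decompose either/2: T2 ≐ either(either(char,int),list(int)),  B ≐ either(T2,T2).
Bind T2 := either(either(char,int),list(int)); substituting into the one remaining equation that mentions T2 gives: B ≐ either(either(either(char,int),list(int)),either(either(char,int),list(int))).
Bind B := either(either(either(char,int),list(int)),either(either(char,int),list(int))); substituting into the one remaining equation that mentions B gives: either(list(ref(U)),list(S1)) ≐ either(list(ref(option(option(E)))),list(list(either(either(either(char,int),list(int)),either(either(char,int),list(int)))))).
Decompose either/2: S2 ≐ option(S2),  E ≐ S2.
Occurs check fails: S2 occurs in option(S2); the equation S2 ≐ option(S2) has no finite solution.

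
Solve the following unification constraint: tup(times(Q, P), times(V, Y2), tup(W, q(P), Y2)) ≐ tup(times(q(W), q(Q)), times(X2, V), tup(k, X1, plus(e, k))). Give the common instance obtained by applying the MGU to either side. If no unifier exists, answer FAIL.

tup(times(q(k), q(q(k))), times(plus(e, k), plus(e, k)), tup(k, q(q(q(k))), plus(e, k)))

Decompose tup/3: times(Q, P) ≐ times(q(W), q(Q)),  times(V, Y2) ≐ times(X2, V),  tup(W, q(P), Y2) ≐ tup(k, X1, plus(e, k)).
Decompose times/2: Q ≐ q(W),  P ≐ q(Q).
Bind Q := q(W); substituting into the one remaining equation that mentions Q gives: P ≐ q(q(W)).
Bind P := q(q(W)); substituting into the one remaining equation that mentions P gives: tup(W, q(q(q(W))), Y2) ≐ tup(k, X1, plus(e, k)).
Decompose times/2: V ≐ X2,  Y2 ≐ V.
Bind V := X2; substituting into the one remaining equation that mentions V gives: Y2 ≐ X2.
Bind Y2 := X2; substituting into the remaining equation gives: tup(W, q(q(q(W))), X2) ≐ tup(k, X1, plus(e, k)).
Decompose tup/3: W ≐ k,  q(q(q(W))) ≐ X1,  X2 ≐ plus(e, k).
Bind W := k; substituting into the one remaining equation that mentions W gives: q(q(q(k))) ≐ X1. Substituting into the earlier bindings gives Q := q(k), P := q(q(k)).
Bind X1 := q(q(q(k))); no other remaining equation mentions X1.
Bind X2 := plus(e, k). Substituting into the earlier bindings gives V := plus(e, k), Y2 := plus(e, k).
Applying the MGU to either side gives tup(times(q(k), q(q(k))), times(plus(e, k), plus(e, k)), tup(k, q(q(q(k))), plus(e, k))).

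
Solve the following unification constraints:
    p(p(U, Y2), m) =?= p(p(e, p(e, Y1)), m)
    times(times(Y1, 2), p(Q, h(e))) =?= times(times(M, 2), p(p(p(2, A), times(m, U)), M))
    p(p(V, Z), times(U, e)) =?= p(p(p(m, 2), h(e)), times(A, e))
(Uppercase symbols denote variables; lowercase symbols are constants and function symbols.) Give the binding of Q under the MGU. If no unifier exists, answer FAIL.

Decompose p/2: p(U, Y2) =?= p(e, p(e, Y1)),  m =?= m.
Decompose p/2: U =?= e,  Y2 =?= p(e, Y1).
Bind U := e; substituting into the 2 remaining equations that mention U gives: times(times(Y1, 2), p(Q, h(e))) =?= times(times(M, 2), p(p(p(2, A), times(m, e)), M)),  p(p(V, Z), times(e, e)) =?= p(p(p(m, 2), h(e)), times(A, e)).
Bind Y2 := p(e, Y1); no other remaining equation mentions Y2.
Delete trivial equation m =?= m.
Decompose times/2: times(Y1, 2) =?= times(M, 2),  p(Q, h(e)) =?= p(p(p(2, A), times(m, e)), M).
Decompose times/2: Y1 =?= M,  2 =?= 2.
Bind Y1 := M; no other remaining equation mentions Y1. Substituting into the earlier binding gives Y2 := p(e, M).
Delete trivial equation 2 =?= 2.
Decompose p/2: Q =?= p(p(2, A), times(m, e)),  h(e) =?= M.
Bind Q := p(p(2, A), times(m, e)); no other remaining equation mentions Q.
Bind M := h(e); no other remaining equation mentions M. Substituting into the earlier bindings gives Y2 := p(e, h(e)), Y1 := h(e).
Decompose p/2: p(V, Z) =?= p(p(m, 2), h(e)),  times(e, e) =?= times(A, e).
Decompose p/2: V =?= p(m, 2),  Z =?= h(e).
Bind V := p(m, 2); no other remaining equation mentions V.
Bind Z := h(e); no other remaining equation mentions Z.
Decompose times/2: e =?= A,  e =?= e.
Bind A := e; no other remaining equation mentions A. Substituting into the earlier binding gives Q := p(p(2, e), times(m, e)).
Delete trivial equation e =?= e.
MGU = { U -> e, Y2 -> p(e, h(e)), Y1 -> h(e), Q -> p(p(2, e), times(m, e)), M -> h(e), V -> p(m, 2), Z -> h(e), A -> e }, so Q -> p(p(2, e), times(m, e)).

p(p(2, e), times(m, e))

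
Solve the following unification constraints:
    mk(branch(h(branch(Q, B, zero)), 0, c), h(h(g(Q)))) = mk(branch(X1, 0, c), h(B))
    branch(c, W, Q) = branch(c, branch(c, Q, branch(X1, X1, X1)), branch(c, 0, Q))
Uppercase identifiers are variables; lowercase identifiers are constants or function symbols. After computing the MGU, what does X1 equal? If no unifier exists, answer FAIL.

Decompose mk/2: branch(h(branch(Q, B, zero)), 0, c) = branch(X1, 0, c),  h(h(g(Q))) = h(B).
Decompose branch/3: h(branch(Q, B, zero)) = X1,  0 = 0,  c = c.
Bind X1 := h(branch(Q, B, zero)); substituting into the one remaining equation that mentions X1 gives: branch(c, W, Q) = branch(c, branch(c, Q, branch(h(branch(Q, B, zero)), h(branch(Q, B, zero)), h(branch(Q, B, zero)))), branch(c, 0, Q)).
Delete trivial equation 0 = 0.
Delete trivial equation c = c.
Decompose h/1: h(g(Q)) = B.
Bind B := h(g(Q)); substituting into the remaining equation gives: branch(c, W, Q) = branch(c, branch(c, Q, branch(h(branch(Q, h(g(Q)), zero)), h(branch(Q, h(g(Q)), zero)), h(branch(Q, h(g(Q)), zero)))), branch(c, 0, Q)). Substituting into the earlier binding gives X1 := h(branch(Q, h(g(Q)), zero)).
Decompose branch/3: c = c,  W = branch(c, Q, branch(h(branch(Q, h(g(Q)), zero)), h(branch(Q, h(g(Q)), zero)), h(branch(Q, h(g(Q)), zero)))),  Q = branch(c, 0, Q).
Delete trivial equation c = c.
Bind W := branch(c, Q, branch(h(branch(Q, h(g(Q)), zero)), h(branch(Q, h(g(Q)), zero)), h(branch(Q, h(g(Q)), zero)))); no other remaining equation mentions W.
Occurs check fails: Q occurs in branch(c, 0, Q); the equation Q = branch(c, 0, Q) has no finite solution.

FAIL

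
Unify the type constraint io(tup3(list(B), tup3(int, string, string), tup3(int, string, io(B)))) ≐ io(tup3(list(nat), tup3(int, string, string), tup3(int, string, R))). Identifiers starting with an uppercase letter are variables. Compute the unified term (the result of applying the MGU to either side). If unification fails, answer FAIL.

io(tup3(list(nat), tup3(int, string, string), tup3(int, string, io(nat))))

Decompose io/1: tup3(list(B), tup3(int, string, string), tup3(int, string, io(B))) ≐ tup3(list(nat), tup3(int, string, string), tup3(int, string, R)).
Decompose tup3/3: list(B) ≐ list(nat),  tup3(int, string, string) ≐ tup3(int, string, string),  tup3(int, string, io(B)) ≐ tup3(int, string, R).
Decompose list/1: B ≐ nat.
Bind B := nat; substituting into the one remaining equation that mentions B gives: tup3(int, string, io(nat)) ≐ tup3(int, string, R).
Delete trivial equation tup3(int, string, string) ≐ tup3(int, string, string).
Decompose tup3/3: int ≐ int,  string ≐ string,  io(nat) ≐ R.
Delete trivial equation int ≐ int.
Delete trivial equation string ≐ string.
Bind R := io(nat).
Applying the MGU to either side gives io(tup3(list(nat), tup3(int, string, string), tup3(int, string, io(nat)))).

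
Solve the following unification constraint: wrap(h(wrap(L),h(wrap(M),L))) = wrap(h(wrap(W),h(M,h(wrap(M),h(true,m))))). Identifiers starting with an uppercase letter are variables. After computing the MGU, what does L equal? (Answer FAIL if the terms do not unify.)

FAIL

Decompose wrap/1: h(wrap(L),h(wrap(M),L)) = h(wrap(W),h(M,h(wrap(M),h(true,m)))).
Decompose h/2: wrap(L) = wrap(W),  h(wrap(M),L) = h(M,h(wrap(M),h(true,m))).
Decompose wrap/1: L = W.
Bind L := W; substituting into the remaining equation gives: h(wrap(M),W) = h(M,h(wrap(M),h(true,m))).
Decompose h/2: wrap(M) = M,  W = h(wrap(M),h(true,m)).
Occurs check fails: M occurs in wrap(M); the equation M = wrap(M) has no finite solution.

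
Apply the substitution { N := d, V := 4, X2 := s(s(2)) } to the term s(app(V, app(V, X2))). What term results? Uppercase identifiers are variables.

Replace each occurrence of V with 4.
Replace each occurrence of X2 with s(s(2)).
Result: s(app(4, app(4, s(s(2))))).

s(app(4, app(4, s(s(2)))))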